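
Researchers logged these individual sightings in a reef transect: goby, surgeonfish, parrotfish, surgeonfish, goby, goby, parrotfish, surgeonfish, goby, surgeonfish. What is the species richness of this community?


Total individuals logged = 10
Distinct species (count of individuals): goby (4), surgeonfish (4), parrotfish (2)
Species richness = number of distinct species = 3

3


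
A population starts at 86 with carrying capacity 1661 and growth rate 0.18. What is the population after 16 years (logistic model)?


(K - N0)/N0 = (1661 - 86)/86 = 1575/86 = 18.3140
r*t = 0.18 * 16 = 2.88; exp(-2.88) = 0.0561348
18.3140 * 0.0561348 = 1.02805
1 + 1.02805 = 2.02805
N = 1661 / 2.02805 = 819.013 ≈ 819

819


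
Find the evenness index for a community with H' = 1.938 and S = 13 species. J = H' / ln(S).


ln(13) = 2.56495
J = H' / ln(S) = 1.938 / 2.56495 = 0.755570 ≈ 0.7556

0.7556


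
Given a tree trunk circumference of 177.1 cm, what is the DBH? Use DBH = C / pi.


DBH = C / pi = 177.1 / 3.141593 = 56.3727 ≈ 56.37 cm

56.37 cm


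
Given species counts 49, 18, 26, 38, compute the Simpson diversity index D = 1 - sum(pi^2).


Total N = 49 + 18 + 26 + 38 = 131
Per-species terms:
  p = 49/131 = 0.374046; p^2 = 0.374046^2 = 0.139910
  p = 18/131 = 0.137405; p^2 = 0.137405^2 = 0.018880
  p = 26/131 = 0.198473; p^2 = 0.198473^2 = 0.039392
  p = 38/131 = 0.290076; p^2 = 0.290076^2 = 0.084144
sum(p^2) = 0.139910 + 0.018880 + 0.039392 + 0.084144 = 0.282326
D = 1 - 0.282326 = 0.717674 ≈ 0.7177

0.7177


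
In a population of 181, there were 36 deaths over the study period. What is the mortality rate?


Mortality rate = 36 / 181 = 0.198895 ≈ 0.1989

0.1989


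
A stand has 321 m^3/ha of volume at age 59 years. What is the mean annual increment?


MAI = 321 / 59 = 5.4407 ≈ 5.44 m^3/ha/yr

5.44 m^3/ha/yr


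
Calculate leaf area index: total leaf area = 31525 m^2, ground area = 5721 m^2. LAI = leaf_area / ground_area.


LAI = 31525 / 5721 = 5.5104 ≈ 5.51

5.51


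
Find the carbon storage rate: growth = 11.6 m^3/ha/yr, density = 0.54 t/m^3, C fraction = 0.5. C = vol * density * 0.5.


C = 11.6 * 0.54 * 0.5 = 3.132 ≈ 3.13 t C/ha/yr

3.13 t C/ha/yr


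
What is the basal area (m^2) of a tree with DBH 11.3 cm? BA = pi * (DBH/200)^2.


D/200 = 11.3/200 = 0.0565 m
(D/200)^2 = 0.0565^2 = 0.00319225
BA = 3.141593 * 0.00319225 = 0.0100288 ≈ 0.0100 m^2

0.0100 m^2


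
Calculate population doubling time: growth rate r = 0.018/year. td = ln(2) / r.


td = ln(2) / 0.018 = 0.693147 / 0.018 = 38.5082 ≈ 38.5 years

38.5 years


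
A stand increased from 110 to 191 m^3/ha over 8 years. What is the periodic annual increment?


PAI = (V2 - V1) / period = (191 - 110) / 8 = 81 / 8 = 10.1250 ≈ 10.13 m^3/ha/yr

10.13 m^3/ha/yr


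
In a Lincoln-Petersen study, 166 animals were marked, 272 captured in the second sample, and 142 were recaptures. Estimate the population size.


N = M * C / R = 166 * 272 / 142 = 45152 / 142 = 317.97 ≈ 318

318 individuals


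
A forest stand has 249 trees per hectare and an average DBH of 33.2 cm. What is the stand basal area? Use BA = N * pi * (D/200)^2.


(D/200)^2 = (33.2/200)^2 = 0.166^2 = 0.027556
Individual BA = 3.141593 * 0.027556 = 0.0865697 m^2
Stand BA = 249 * 0.0865697 = 21.5559 ≈ 21.56 m^2/ha

21.56 m^2/ha


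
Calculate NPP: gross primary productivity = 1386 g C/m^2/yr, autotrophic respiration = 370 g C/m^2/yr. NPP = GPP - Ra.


NPP = GPP - Ra = 1386 - 370 = 1016 g C/m^2/yr

1016 g C/m^2/yr


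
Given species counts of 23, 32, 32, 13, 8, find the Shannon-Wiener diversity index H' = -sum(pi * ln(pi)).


Total N = 23 + 32 + 32 + 13 + 8 = 108
Per-species terms:
  p = 23/108 = 0.212963; ln(p) = -1.546637; p*ln(p) = 0.212963 * (-1.546637) = -0.329376
  p = 32/108 = 0.296296; ln(p) = -1.216396; p*ln(p) = 0.296296 * (-1.216396) = -0.360413
  p = 32/108 = 0.296296; ln(p) = -1.216396; p*ln(p) = 0.296296 * (-1.216396) = -0.360413
  p = 13/108 = 0.120370; ln(p) = -2.117185; p*ln(p) = 0.120370 * (-2.117185) = -0.254846
  p = 8/108 = 0.074074; ln(p) = -2.602691; p*ln(p) = 0.074074 * (-2.602691) = -0.192792
sum(p*ln(p)) = (-0.329376) + (-0.360413) + (-0.360413) + (-0.254846) + (-0.192792) = -1.497840
H' = -(-1.497840) = 1.497840 ≈ 1.4978

1.4978


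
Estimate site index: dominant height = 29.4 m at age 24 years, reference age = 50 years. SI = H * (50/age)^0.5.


50/24 = 2.08333
(2.08333)^0.5 = 1.44337
SI = 29.4 * 1.44337 = 42.4351 ≈ 42.4 m

42.4 m


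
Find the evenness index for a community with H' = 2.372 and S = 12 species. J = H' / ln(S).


ln(12) = 2.48491
J = H' / ln(S) = 2.372 / 2.48491 = 0.954562 ≈ 0.9546

0.9546


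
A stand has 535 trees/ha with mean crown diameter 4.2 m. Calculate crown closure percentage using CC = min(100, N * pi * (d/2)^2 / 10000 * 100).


(d/2)^2 = (4.2/2)^2 = 2.1^2 = 4.41
Crown area = 3.141593 * 4.41 = 13.8544 m^2
N * area / 10000 * 100 = 535 * 13.8544 / 10000 * 100 = 74.1210
CC = min(100, 74.1210) = 74.1210 ≈ 74.1%

74.1%


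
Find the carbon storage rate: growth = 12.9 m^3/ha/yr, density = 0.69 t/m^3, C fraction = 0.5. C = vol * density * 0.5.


C = 12.9 * 0.69 * 0.5 = 4.4505 ≈ 4.45 t C/ha/yr

4.45 t C/ha/yr


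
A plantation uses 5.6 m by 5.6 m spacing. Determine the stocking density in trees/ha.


N = 10000 / 5.6^2 = 10000 / 31.36 = 318.878 ≈ 319 trees/ha

319 trees/ha


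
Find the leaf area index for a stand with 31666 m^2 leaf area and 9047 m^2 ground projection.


LAI = 31666 / 9047 = 3.5002 ≈ 3.50

3.50


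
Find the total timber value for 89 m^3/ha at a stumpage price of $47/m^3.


Value = 89 * 47 = $4183/ha

$4183/ha


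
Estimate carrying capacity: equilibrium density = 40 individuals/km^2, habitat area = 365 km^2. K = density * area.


K = 40 * 365 = 14600 individuals

14600 individuals


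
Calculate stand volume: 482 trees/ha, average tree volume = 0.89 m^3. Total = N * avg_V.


V_stand = 482 * 0.89 = 428.98 ≈ 429.0 m^3/ha

429.0 m^3/ha


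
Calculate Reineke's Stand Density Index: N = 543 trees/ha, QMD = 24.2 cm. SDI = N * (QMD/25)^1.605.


QMD/25 = 24.2/25 = 0.968
(0.968)^1.605 = exp(1.605 * ln(0.968)) = exp(1.605 * (-0.0325232)) = exp(-0.0521997) = 0.949139
SDI = 543 * 0.949139 = 515.382 ≈ 515

515


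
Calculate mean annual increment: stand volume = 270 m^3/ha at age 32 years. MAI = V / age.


MAI = 270 / 32 = 8.4375 ≈ 8.44 m^3/ha/yr

8.44 m^3/ha/yr


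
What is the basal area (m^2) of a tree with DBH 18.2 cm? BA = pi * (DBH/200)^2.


D/200 = 18.2/200 = 0.091 m
(D/200)^2 = 0.091^2 = 0.008281
BA = 3.141593 * 0.008281 = 0.0260155 ≈ 0.0260 m^2

0.0260 m^2


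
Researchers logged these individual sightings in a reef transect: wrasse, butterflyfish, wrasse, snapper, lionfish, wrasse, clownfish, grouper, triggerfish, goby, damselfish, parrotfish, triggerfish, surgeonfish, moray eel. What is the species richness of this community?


Total individuals logged = 15
Distinct species (count of individuals): wrasse (3), butterflyfish (1), snapper (1), lionfish (1), clownfish (1), grouper (1), triggerfish (2), goby (1), damselfish (1), parrotfish (1), surgeonfish (1), moray eel (1)
Species richness = number of distinct species = 12

12


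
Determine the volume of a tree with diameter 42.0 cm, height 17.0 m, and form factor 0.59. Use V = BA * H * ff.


(D/200)^2 = (42.0/200)^2 = 0.21^2 = 0.0441
BA = 3.141593 * 0.0441 = 0.138544 m^2
V = 0.138544 * 17.0 * 0.59 = 1.38960 ≈ 1.390 m^3

1.390 m^3


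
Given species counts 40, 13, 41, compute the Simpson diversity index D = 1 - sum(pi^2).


Total N = 40 + 13 + 41 = 94
Per-species terms:
  p = 40/94 = 0.425532; p^2 = 0.425532^2 = 0.181077
  p = 13/94 = 0.138298; p^2 = 0.138298^2 = 0.019126
  p = 41/94 = 0.436170; p^2 = 0.436170^2 = 0.190244
sum(p^2) = 0.181077 + 0.019126 + 0.190244 = 0.390447
D = 1 - 0.390447 = 0.609553 ≈ 0.6096

0.6096


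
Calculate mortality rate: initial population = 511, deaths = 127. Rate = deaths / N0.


Mortality rate = 127 / 511 = 0.248532 ≈ 0.2485

0.2485


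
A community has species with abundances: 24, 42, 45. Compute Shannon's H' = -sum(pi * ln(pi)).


Total N = 24 + 42 + 45 = 111
Per-species terms:
  p = 24/111 = 0.216216; ln(p) = -1.531477; p*ln(p) = 0.216216 * (-1.531477) = -0.331130
  p = 42/111 = 0.378378; ln(p) = -0.971862; p*ln(p) = 0.378378 * (-0.971862) = -0.367731
  p = 45/111 = 0.405405; ln(p) = -0.902869; p*ln(p) = 0.405405 * (-0.902869) = -0.366028
sum(p*ln(p)) = (-0.331130) + (-0.367731) + (-0.366028) = -1.064889
H' = -(-1.064889) = 1.064889 ≈ 1.0649

1.0649


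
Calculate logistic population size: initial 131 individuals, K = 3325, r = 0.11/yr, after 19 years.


(K - N0)/N0 = (3325 - 131)/131 = 3194/131 = 24.3817
r*t = 0.11 * 19 = 2.09; exp(-2.09) = 0.123687
24.3817 * 0.123687 = 3.01570
1 + 3.01570 = 4.01570
N = 3325 / 4.01570 = 828.000 ≈ 828

828


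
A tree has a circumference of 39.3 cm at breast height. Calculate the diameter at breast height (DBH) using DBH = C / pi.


DBH = C / pi = 39.3 / 3.141593 = 12.5096 ≈ 12.51 cm

12.51 cm


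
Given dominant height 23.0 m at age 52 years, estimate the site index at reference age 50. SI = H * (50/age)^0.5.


50/52 = 0.961538
(0.961538)^0.5 = 0.980580
SI = 23.0 * 0.980580 = 22.5533 ≈ 22.6 m

22.6 m


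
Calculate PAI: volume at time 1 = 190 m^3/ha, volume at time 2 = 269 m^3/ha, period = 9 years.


PAI = (V2 - V1) / period = (269 - 190) / 9 = 79 / 9 = 8.7778 ≈ 8.78 m^3/ha/yr

8.78 m^3/ha/yr


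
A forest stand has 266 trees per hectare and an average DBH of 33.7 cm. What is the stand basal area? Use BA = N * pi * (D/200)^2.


(D/200)^2 = (33.7/200)^2 = 0.1685^2 = 0.02839225
Individual BA = 3.141593 * 0.02839225 = 0.0891969 m^2
Stand BA = 266 * 0.0891969 = 23.7264 ≈ 23.73 m^2/ha

23.73 m^2/ha


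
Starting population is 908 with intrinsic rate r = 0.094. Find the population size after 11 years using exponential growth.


r*t = 0.094 * 11 = 1.034
exp(1.034) = 2.81229
N = 908 * 2.81229 = 2553.56 ≈ 2554

2554


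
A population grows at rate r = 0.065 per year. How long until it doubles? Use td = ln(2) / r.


td = ln(2) / 0.065 = 0.693147 / 0.065 = 10.6638 ≈ 10.7 years

10.7 years


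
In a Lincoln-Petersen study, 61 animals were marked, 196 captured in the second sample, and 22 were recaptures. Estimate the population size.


N = M * C / R = 61 * 196 / 22 = 11956 / 22 = 543.45 ≈ 543

543 individuals


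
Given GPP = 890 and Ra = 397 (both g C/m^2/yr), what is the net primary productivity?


NPP = GPP - Ra = 890 - 397 = 493 g C/m^2/yr

493 g C/m^2/yr


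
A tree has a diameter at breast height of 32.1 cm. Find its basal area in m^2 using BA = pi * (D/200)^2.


D/200 = 32.1/200 = 0.1605 m
(D/200)^2 = 0.1605^2 = 0.02576025
BA = 3.141593 * 0.02576025 = 0.0809282 ≈ 0.0809 m^2

0.0809 m^2


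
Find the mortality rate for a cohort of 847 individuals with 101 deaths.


Mortality rate = 101 / 847 = 0.119244 ≈ 0.1192

0.1192


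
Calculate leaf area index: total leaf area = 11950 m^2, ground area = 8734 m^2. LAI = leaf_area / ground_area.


LAI = 11950 / 8734 = 1.3682 ≈ 1.37

1.37


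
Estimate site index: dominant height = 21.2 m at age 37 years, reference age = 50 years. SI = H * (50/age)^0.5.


50/37 = 1.35135
(1.35135)^0.5 = 1.16248
SI = 21.2 * 1.16248 = 24.6446 ≈ 24.6 m

24.6 m


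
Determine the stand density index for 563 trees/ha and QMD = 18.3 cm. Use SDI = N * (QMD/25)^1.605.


QMD/25 = 18.3/25 = 0.732
(0.732)^1.605 = exp(1.605 * ln(0.732)) = exp(1.605 * (-0.311975)) = exp(-0.500720) = 0.606094
SDI = 563 * 0.606094 = 341.231 ≈ 341

341


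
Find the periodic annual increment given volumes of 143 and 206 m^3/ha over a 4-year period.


PAI = (V2 - V1) / period = (206 - 143) / 4 = 63 / 4 = 15.75 m^3/ha/yr

15.75 m^3/ha/yr


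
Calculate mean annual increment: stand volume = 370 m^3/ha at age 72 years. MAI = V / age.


MAI = 370 / 72 = 5.1389 ≈ 5.14 m^3/ha/yr

5.14 m^3/ha/yr


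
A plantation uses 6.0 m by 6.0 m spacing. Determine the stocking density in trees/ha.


N = 10000 / 6.0^2 = 10000 / 36 = 277.778 ≈ 278 trees/ha

278 trees/ha


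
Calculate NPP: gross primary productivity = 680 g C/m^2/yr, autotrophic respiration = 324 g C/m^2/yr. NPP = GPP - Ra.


NPP = GPP - Ra = 680 - 324 = 356 g C/m^2/yr

356 g C/m^2/yr


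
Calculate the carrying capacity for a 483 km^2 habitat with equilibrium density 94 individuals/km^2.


K = 94 * 483 = 45402 individuals

45402 individuals


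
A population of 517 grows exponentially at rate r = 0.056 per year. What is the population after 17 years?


r*t = 0.056 * 17 = 0.952
exp(0.952) = 2.59089
N = 517 * 2.59089 = 1339.49 ≈ 1339

1339


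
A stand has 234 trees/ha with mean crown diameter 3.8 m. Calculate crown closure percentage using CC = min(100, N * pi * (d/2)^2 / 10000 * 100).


(d/2)^2 = (3.8/2)^2 = 1.9^2 = 3.61
Crown area = 3.141593 * 3.61 = 11.3412 m^2
N * area / 10000 * 100 = 234 * 11.3412 / 10000 * 100 = 26.5384
CC = min(100, 26.5384) = 26.5384 ≈ 26.5%

26.5%


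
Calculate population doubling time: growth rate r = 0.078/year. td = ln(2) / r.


td = ln(2) / 0.078 = 0.693147 / 0.078 = 8.88650 ≈ 8.9 years

8.9 years


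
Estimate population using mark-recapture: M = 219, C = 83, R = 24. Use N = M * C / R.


N = M * C / R = 219 * 83 / 24 = 18177 / 24 = 757.38 ≈ 757

757 individuals


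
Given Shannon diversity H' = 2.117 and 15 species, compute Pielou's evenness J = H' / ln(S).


ln(15) = 2.70805
J = H' / ln(S) = 2.117 / 2.70805 = 0.781743 ≈ 0.7817

0.7817


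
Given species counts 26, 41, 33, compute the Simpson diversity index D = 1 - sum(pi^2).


Total N = 26 + 41 + 33 = 100
Per-species terms:
  p = 26/100 = 0.260000; p^2 = 0.260000^2 = 0.067600
  p = 41/100 = 0.410000; p^2 = 0.410000^2 = 0.168100
  p = 33/100 = 0.330000; p^2 = 0.330000^2 = 0.108900
sum(p^2) = 0.067600 + 0.168100 + 0.108900 = 0.344600
D = 1 - 0.344600 = 0.655400 ≈ 0.6554

0.6554


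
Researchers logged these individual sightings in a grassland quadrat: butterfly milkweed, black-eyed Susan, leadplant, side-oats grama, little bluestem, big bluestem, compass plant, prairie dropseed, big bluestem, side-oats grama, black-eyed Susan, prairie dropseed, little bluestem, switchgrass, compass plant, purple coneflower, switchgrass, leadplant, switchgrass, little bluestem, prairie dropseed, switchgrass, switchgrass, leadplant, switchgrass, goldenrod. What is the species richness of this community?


Total individuals logged = 26
Distinct species (count of individuals): butterfly milkweed (1), black-eyed Susan (2), leadplant (3), side-oats grama (2), little bluestem (3), big bluestem (2), compass plant (2), prairie dropseed (3), switchgrass (6), purple coneflower (1), goldenrod (1)
Species richness = number of distinct species = 11

11


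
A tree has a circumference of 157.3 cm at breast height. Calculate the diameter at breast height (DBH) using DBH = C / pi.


DBH = C / pi = 157.3 / 3.141593 = 50.0701 ≈ 50.07 cm

50.07 cm


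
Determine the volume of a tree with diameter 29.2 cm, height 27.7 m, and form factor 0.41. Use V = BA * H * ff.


(D/200)^2 = (29.2/200)^2 = 0.146^2 = 0.021316
BA = 3.141593 * 0.021316 = 0.0669662 m^2
V = 0.0669662 * 27.7 * 0.41 = 0.760535 ≈ 0.761 m^3

0.761 m^3


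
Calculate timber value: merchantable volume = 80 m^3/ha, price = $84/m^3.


Value = 80 * 84 = $6720/ha

$6720/ha


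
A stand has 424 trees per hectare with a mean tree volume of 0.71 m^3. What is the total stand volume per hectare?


V_stand = 424 * 0.71 = 301.04 ≈ 301.0 m^3/ha

301.0 m^3/ha


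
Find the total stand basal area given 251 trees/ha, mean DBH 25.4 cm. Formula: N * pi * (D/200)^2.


(D/200)^2 = (25.4/200)^2 = 0.127^2 = 0.016129
Individual BA = 3.141593 * 0.016129 = 0.0506708 m^2
Stand BA = 251 * 0.0506708 = 12.7184 ≈ 12.72 m^2/ha

12.72 m^2/ha


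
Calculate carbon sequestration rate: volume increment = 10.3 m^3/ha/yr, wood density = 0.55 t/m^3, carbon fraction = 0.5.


C = 10.3 * 0.55 * 0.5 = 2.8325 ≈ 2.83 t C/ha/yr

2.83 t C/ha/yr


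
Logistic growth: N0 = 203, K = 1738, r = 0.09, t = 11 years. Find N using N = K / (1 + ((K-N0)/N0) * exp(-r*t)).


(K - N0)/N0 = (1738 - 203)/203 = 1535/203 = 7.56158
r*t = 0.09 * 11 = 0.99; exp(-0.99) = 0.371577
7.56158 * 0.371577 = 2.80971
1 + 2.80971 = 3.80971
N = 1738 / 3.80971 = 456.203 ≈ 456

456


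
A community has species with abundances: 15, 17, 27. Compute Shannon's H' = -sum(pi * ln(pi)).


Total N = 15 + 17 + 27 = 59
Per-species terms:
  p = 15/59 = 0.254237; ln(p) = -1.369488; p*ln(p) = 0.254237 * (-1.369488) = -0.348175
  p = 17/59 = 0.288136; ln(p) = -1.244323; p*ln(p) = 0.288136 * (-1.244323) = -0.358534
  p = 27/59 = 0.457627; ln(p) = -0.781701; p*ln(p) = 0.457627 * (-0.781701) = -0.357727
sum(p*ln(p)) = (-0.348175) + (-0.358534) + (-0.357727) = -1.064436
H' = -(-1.064436) = 1.064436 ≈ 1.0644

1.0644


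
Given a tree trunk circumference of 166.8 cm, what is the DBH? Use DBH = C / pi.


DBH = C / pi = 166.8 / 3.141593 = 53.0941 ≈ 53.09 cm

53.09 cm


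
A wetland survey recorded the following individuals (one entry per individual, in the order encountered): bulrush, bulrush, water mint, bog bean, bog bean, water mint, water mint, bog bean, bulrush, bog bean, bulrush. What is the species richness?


Total individuals logged = 11
Distinct species (count of individuals): bulrush (4), water mint (3), bog bean (4)
Species richness = number of distinct species = 3

3


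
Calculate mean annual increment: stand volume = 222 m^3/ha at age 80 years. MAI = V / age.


MAI = 222 / 80 = 2.7750 ≈ 2.78 m^3/ha/yr

2.78 m^3/ha/yr


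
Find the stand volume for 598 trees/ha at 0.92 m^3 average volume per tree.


V_stand = 598 * 0.92 = 550.16 ≈ 550.2 m^3/ha

550.2 m^3/ha


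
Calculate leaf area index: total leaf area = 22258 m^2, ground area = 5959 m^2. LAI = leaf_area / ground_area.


LAI = 22258 / 5959 = 3.7352 ≈ 3.74

3.74


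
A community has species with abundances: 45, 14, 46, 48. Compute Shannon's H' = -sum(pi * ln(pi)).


Total N = 45 + 14 + 46 + 48 = 153
Per-species terms:
  p = 45/153 = 0.294118; ln(p) = -1.223774; p*ln(p) = 0.294118 * (-1.223774) = -0.359934
  p = 14/153 = 0.091503; ln(p) = -2.391384; p*ln(p) = 0.091503 * (-2.391384) = -0.218819
  p = 46/153 = 0.300654; ln(p) = -1.201795; p*ln(p) = 0.300654 * (-1.201795) = -0.361324
  p = 48/153 = 0.313725; ln(p) = -1.159238; p*ln(p) = 0.313725 * (-1.159238) = -0.363682
sum(p*ln(p)) = (-0.359934) + (-0.218819) + (-0.361324) + (-0.363682) = -1.303759
H' = -(-1.303759) = 1.303759 ≈ 1.3038

1.3038


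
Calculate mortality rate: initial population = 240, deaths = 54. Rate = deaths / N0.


Mortality rate = 54 / 240 = 0.2250

0.2250


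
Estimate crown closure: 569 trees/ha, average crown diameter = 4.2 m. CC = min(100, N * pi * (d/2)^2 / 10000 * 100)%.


(d/2)^2 = (4.2/2)^2 = 2.1^2 = 4.41
Crown area = 3.141593 * 4.41 = 13.8544 m^2
N * area / 10000 * 100 = 569 * 13.8544 / 10000 * 100 = 78.8315
CC = min(100, 78.8315) = 78.8315 ≈ 78.8%

78.8%


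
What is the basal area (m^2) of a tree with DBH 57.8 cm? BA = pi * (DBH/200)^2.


D/200 = 57.8/200 = 0.289 m
(D/200)^2 = 0.289^2 = 0.083521
BA = 3.141593 * 0.083521 = 0.262389 ≈ 0.2624 m^2

0.2624 m^2


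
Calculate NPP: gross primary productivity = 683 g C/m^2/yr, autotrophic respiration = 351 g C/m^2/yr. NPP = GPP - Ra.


NPP = GPP - Ra = 683 - 351 = 332 g C/m^2/yr

332 g C/m^2/yr


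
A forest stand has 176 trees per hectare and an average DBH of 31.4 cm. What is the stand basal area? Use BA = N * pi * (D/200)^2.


(D/200)^2 = (31.4/200)^2 = 0.157^2 = 0.024649
Individual BA = 3.141593 * 0.024649 = 0.0774371 m^2
Stand BA = 176 * 0.0774371 = 13.6289 ≈ 13.63 m^2/ha

13.63 m^2/ha


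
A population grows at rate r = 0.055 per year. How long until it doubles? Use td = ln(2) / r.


td = ln(2) / 0.055 = 0.693147 / 0.055 = 12.6027 ≈ 12.6 years

12.6 years


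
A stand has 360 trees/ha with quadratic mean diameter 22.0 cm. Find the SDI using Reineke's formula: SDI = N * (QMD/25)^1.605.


QMD/25 = 22.0/25 = 0.88
(0.88)^1.605 = exp(1.605 * ln(0.88)) = exp(1.605 * (-0.127833)) = exp(-0.205172) = 0.814507
SDI = 360 * 0.814507 = 293.223 ≈ 293

293


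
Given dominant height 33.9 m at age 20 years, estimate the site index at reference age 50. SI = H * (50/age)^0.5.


50/20 = 2.50000
(2.50000)^0.5 = 1.58114
SI = 33.9 * 1.58114 = 53.6006 ≈ 53.6 m

53.6 m


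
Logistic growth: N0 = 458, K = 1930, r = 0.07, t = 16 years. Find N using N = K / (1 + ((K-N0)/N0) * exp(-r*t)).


(K - N0)/N0 = (1930 - 458)/458 = 1472/458 = 3.21397
r*t = 0.07 * 16 = 1.12; exp(-1.12) = 0.326280
3.21397 * 0.326280 = 1.04865
1 + 1.04865 = 2.04865
N = 1930 / 2.04865 = 942.084 ≈ 942

942


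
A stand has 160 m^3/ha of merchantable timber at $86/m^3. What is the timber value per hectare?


Value = 160 * 86 = $13760/ha

$13760/ha


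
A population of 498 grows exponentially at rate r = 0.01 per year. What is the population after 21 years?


r*t = 0.01 * 21 = 0.21
exp(0.21) = 1.23368
N = 498 * 1.23368 = 614.373 ≈ 614

614


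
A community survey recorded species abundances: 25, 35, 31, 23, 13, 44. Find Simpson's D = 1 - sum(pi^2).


Total N = 25 + 35 + 31 + 23 + 13 + 44 = 171
Per-species terms:
  p = 25/171 = 0.146199; p^2 = 0.146199^2 = 0.021374
  p = 35/171 = 0.204678; p^2 = 0.204678^2 = 0.041893
  p = 31/171 = 0.181287; p^2 = 0.181287^2 = 0.032865
  p = 23/171 = 0.134503; p^2 = 0.134503^2 = 0.018091
  p = 13/171 = 0.076023; p^2 = 0.076023^2 = 0.005779
  p = 44/171 = 0.257310; p^2 = 0.257310^2 = 0.066208
sum(p^2) = 0.021374 + 0.041893 + 0.032865 + 0.018091 + 0.005779 + 0.066208 = 0.186210
D = 1 - 0.186210 = 0.813790 ≈ 0.8138

0.8138


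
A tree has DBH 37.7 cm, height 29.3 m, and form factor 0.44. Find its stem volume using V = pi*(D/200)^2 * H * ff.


(D/200)^2 = (37.7/200)^2 = 0.1885^2 = 0.03553225
BA = 3.141593 * 0.03553225 = 0.111628 m^2
V = 0.111628 * 29.3 * 0.44 = 1.43911 ≈ 1.439 m^3

1.439 m^3


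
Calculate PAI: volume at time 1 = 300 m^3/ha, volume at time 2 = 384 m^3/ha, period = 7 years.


PAI = (V2 - V1) / period = (384 - 300) / 7 = 84 / 7 = 12.00 m^3/ha/yr

12.00 m^3/ha/yr


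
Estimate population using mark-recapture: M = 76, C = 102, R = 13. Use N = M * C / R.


N = M * C / R = 76 * 102 / 13 = 7752 / 13 = 596.31 ≈ 596

596 individuals


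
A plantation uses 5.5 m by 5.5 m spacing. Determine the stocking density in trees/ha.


N = 10000 / 5.5^2 = 10000 / 30.25 = 330.579 ≈ 331 trees/ha

331 trees/ha


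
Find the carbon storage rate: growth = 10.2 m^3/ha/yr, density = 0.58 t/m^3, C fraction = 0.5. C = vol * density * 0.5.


C = 10.2 * 0.58 * 0.5 = 2.958 ≈ 2.96 t C/ha/yr

2.96 t C/ha/yr


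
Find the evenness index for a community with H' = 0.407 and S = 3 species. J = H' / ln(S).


ln(3) = 1.09861
J = H' / ln(S) = 0.407 / 1.09861 = 0.370468 ≈ 0.3705

0.3705


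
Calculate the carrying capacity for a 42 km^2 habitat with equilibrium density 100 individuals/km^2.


K = 100 * 42 = 4200 individuals

4200 individuals


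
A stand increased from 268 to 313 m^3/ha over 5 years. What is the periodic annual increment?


PAI = (V2 - V1) / period = (313 - 268) / 5 = 45 / 5 = 9.00 m^3/ha/yr

9.00 m^3/ha/yr


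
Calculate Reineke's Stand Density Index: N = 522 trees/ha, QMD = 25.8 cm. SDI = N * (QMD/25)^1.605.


QMD/25 = 25.8/25 = 1.032
(1.032)^1.605 = exp(1.605 * ln(1.032)) = exp(1.605 * 0.0314987) = exp(0.0505554) = 1.05186
SDI = 522 * 1.05186 = 549.071 ≈ 549

549


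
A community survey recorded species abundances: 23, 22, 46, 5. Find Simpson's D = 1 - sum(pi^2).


Total N = 23 + 22 + 46 + 5 = 96
Per-species terms:
  p = 23/96 = 0.239583; p^2 = 0.239583^2 = 0.057400
  p = 22/96 = 0.229167; p^2 = 0.229167^2 = 0.052518
  p = 46/96 = 0.479167; p^2 = 0.479167^2 = 0.229601
  p = 5/96 = 0.052083; p^2 = 0.052083^2 = 0.002713
sum(p^2) = 0.057400 + 0.052518 + 0.229601 + 0.002713 = 0.342232
D = 1 - 0.342232 = 0.657768 ≈ 0.6578

0.6578


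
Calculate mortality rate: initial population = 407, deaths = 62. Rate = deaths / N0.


Mortality rate = 62 / 407 = 0.152334 ≈ 0.1523

0.1523


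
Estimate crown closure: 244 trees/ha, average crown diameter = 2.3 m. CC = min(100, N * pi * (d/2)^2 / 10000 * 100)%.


(d/2)^2 = (2.3/2)^2 = 1.15^2 = 1.3225
Crown area = 3.141593 * 1.3225 = 4.15476 m^2
N * area / 10000 * 100 = 244 * 4.15476 / 10000 * 100 = 10.1376
CC = min(100, 10.1376) = 10.1376 ≈ 10.1%

10.1%


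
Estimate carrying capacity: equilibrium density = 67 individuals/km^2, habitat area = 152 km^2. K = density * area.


K = 67 * 152 = 10184 individuals

10184 individuals


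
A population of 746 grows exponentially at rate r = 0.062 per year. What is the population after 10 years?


r*t = 0.062 * 10 = 0.62
exp(0.62) = 1.85893
N = 746 * 1.85893 = 1386.76 ≈ 1387

1387


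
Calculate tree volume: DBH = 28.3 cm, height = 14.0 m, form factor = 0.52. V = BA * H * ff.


(D/200)^2 = (28.3/200)^2 = 0.1415^2 = 0.02002225
BA = 3.141593 * 0.02002225 = 0.0629018 m^2
V = 0.0629018 * 14.0 * 0.52 = 0.457925 ≈ 0.458 m^3

0.458 m^3


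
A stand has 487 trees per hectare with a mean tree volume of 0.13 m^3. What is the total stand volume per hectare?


V_stand = 487 * 0.13 = 63.31 ≈ 63.3 m^3/ha

63.3 m^3/ha


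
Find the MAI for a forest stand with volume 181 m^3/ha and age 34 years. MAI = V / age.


MAI = 181 / 34 = 5.3235 ≈ 5.32 m^3/ha/yr

5.32 m^3/ha/yr


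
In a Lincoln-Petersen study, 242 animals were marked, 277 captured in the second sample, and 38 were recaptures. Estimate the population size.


N = M * C / R = 242 * 277 / 38 = 67034 / 38 = 1764.05 ≈ 1764

1764 individuals


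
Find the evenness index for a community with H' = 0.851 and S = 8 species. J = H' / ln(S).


ln(8) = 2.07944
J = H' / ln(S) = 0.851 / 2.07944 = 0.409245 ≈ 0.4092

0.4092


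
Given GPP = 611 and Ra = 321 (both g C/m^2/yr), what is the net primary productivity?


NPP = GPP - Ra = 611 - 321 = 290 g C/m^2/yr

290 g C/m^2/yr


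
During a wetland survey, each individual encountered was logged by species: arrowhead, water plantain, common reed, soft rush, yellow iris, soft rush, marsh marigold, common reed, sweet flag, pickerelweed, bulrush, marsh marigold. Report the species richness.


Total individuals logged = 12
Distinct species (count of individuals): arrowhead (1), water plantain (1), common reed (2), soft rush (2), yellow iris (1), marsh marigold (2), sweet flag (1), pickerelweed (1), bulrush (1)
Species richness = number of distinct species = 9

9


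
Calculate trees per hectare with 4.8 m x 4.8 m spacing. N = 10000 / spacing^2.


N = 10000 / 4.8^2 = 10000 / 23.04 = 434.028 ≈ 434 trees/ha

434 trees/ha


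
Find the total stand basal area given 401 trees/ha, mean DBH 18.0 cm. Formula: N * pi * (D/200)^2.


(D/200)^2 = (18.0/200)^2 = 0.09^2 = 0.0081
Individual BA = 3.141593 * 0.0081 = 0.0254469 m^2
Stand BA = 401 * 0.0254469 = 10.2042 ≈ 10.20 m^2/ha

10.20 m^2/ha


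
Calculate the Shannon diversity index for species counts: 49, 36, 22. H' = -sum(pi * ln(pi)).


Total N = 49 + 36 + 22 = 107
Per-species terms:
  p = 49/107 = 0.457944; ln(p) = -0.781008; p*ln(p) = 0.457944 * (-0.781008) = -0.357658
  p = 36/107 = 0.336449; ln(p) = -1.089309; p*ln(p) = 0.336449 * (-1.089309) = -0.366497
  p = 22/107 = 0.205607; ln(p) = -1.581789; p*ln(p) = 0.205607 * (-1.581789) = -0.325227
sum(p*ln(p)) = (-0.357658) + (-0.366497) + (-0.325227) = -1.049382
H' = -(-1.049382) = 1.049382 ≈ 1.0494

1.0494


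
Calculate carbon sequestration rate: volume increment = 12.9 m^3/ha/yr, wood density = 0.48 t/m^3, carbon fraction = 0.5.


C = 12.9 * 0.48 * 0.5 = 3.096 ≈ 3.10 t C/ha/yr

3.10 t C/ha/yr


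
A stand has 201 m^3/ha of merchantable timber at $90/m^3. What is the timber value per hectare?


Value = 201 * 90 = $18090/ha

$18090/ha


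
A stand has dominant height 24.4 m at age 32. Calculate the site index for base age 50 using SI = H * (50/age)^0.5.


50/32 = 1.56250
(1.56250)^0.5 = 1.25000
SI = 24.4 * 1.25000 = 30.5000 ≈ 30.5 m

30.5 m


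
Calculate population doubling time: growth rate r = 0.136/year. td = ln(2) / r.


td = ln(2) / 0.136 = 0.693147 / 0.136 = 5.09667 ≈ 5.1 years

5.1 years


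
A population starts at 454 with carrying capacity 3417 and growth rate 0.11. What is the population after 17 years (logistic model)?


(K - N0)/N0 = (3417 - 454)/454 = 2963/454 = 6.52643
r*t = 0.11 * 17 = 1.87; exp(-1.87) = 0.154124
6.52643 * 0.154124 = 1.00588
1 + 1.00588 = 2.00588
N = 3417 / 2.00588 = 1703.49 ≈ 1703

1703


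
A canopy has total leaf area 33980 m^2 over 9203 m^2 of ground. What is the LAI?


LAI = 33980 / 9203 = 3.6923 ≈ 3.69

3.69


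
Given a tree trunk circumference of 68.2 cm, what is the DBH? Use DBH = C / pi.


DBH = C / pi = 68.2 / 3.141593 = 21.7087 ≈ 21.71 cm

21.71 cm


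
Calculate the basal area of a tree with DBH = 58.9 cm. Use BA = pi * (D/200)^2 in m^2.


D/200 = 58.9/200 = 0.2945 m
(D/200)^2 = 0.2945^2 = 0.08673025
BA = 3.141593 * 0.08673025 = 0.272471 ≈ 0.2725 m^2

0.2725 m^2


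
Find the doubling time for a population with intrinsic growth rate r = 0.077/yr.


td = ln(2) / 0.077 = 0.693147 / 0.077 = 9.00191 ≈ 9.0 years

9.0 years


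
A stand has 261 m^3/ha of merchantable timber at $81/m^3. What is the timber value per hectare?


Value = 261 * 81 = $21141/ha

$21141/ha


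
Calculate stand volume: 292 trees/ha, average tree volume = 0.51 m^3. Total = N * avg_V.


V_stand = 292 * 0.51 = 148.92 ≈ 148.9 m^3/ha

148.9 m^3/ha


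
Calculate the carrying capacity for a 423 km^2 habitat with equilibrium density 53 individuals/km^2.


K = 53 * 423 = 22419 individuals

22419 individuals


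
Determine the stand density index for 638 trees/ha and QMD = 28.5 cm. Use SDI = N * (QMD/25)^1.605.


QMD/25 = 28.5/25 = 1.14
(1.14)^1.605 = exp(1.605 * ln(1.14)) = exp(1.605 * 0.131028) = exp(0.210300) = 1.23405
SDI = 638 * 1.23405 = 787.324 ≈ 787

787


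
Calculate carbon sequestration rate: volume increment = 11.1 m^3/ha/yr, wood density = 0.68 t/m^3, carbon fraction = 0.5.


C = 11.1 * 0.68 * 0.5 = 3.774 ≈ 3.77 t C/ha/yr

3.77 t C/ha/yr


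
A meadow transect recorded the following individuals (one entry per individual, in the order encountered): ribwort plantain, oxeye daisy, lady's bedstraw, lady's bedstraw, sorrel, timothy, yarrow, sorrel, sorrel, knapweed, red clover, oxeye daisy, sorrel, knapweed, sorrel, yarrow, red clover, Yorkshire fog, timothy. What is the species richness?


Total individuals logged = 19
Distinct species (count of individuals): ribwort plantain (1), oxeye daisy (2), lady's bedstraw (2), sorrel (5), timothy (2), yarrow (2), knapweed (2), red clover (2), Yorkshire fog (1)
Species richness = number of distinct species = 9

9


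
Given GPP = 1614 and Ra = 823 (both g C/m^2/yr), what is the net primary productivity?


NPP = GPP - Ra = 1614 - 823 = 791 g C/m^2/yr

791 g C/m^2/yr


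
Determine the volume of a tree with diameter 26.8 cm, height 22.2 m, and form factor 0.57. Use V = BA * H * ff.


(D/200)^2 = (26.8/200)^2 = 0.134^2 = 0.017956
BA = 3.141593 * 0.017956 = 0.0564104 m^2
V = 0.0564104 * 22.2 * 0.57 = 0.713817 ≈ 0.714 m^3

0.714 m^3


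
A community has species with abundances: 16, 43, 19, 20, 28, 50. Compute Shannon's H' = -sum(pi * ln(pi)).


Total N = 16 + 43 + 19 + 20 + 28 + 50 = 176
Per-species terms:
  p = 16/176 = 0.090909; ln(p) = -2.397896; p*ln(p) = 0.090909 * (-2.397896) = -0.217990
  p = 43/176 = 0.244318; ln(p) = -1.409285; p*ln(p) = 0.244318 * (-1.409285) = -0.344314
  p = 19/176 = 0.107955; ln(p) = -2.226041; p*ln(p) = 0.107955 * (-2.226041) = -0.240312
  p = 20/176 = 0.113636; ln(p) = -2.174755; p*ln(p) = 0.113636 * (-2.174755) = -0.247130
  p = 28/176 = 0.159091; ln(p) = -1.838279; p*ln(p) = 0.159091 * (-1.838279) = -0.292454
  p = 50/176 = 0.284091; ln(p) = -1.258461; p*ln(p) = 0.284091 * (-1.258461) = -0.357517
sum(p*ln(p)) = (-0.217990) + (-0.344314) + (-0.240312) + (-0.247130) + (-0.292454) + (-0.357517) = -1.699717
H' = -(-1.699717) = 1.699717 ≈ 1.6997

1.6997


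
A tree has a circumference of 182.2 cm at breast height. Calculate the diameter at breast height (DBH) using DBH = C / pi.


DBH = C / pi = 182.2 / 3.141593 = 57.9961 ≈ 58.00 cm

58.00 cm


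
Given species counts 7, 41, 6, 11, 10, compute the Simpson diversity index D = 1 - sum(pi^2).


Total N = 7 + 41 + 6 + 11 + 10 = 75
Per-species terms:
  p = 7/75 = 0.093333; p^2 = 0.093333^2 = 0.008711
  p = 41/75 = 0.546667; p^2 = 0.546667^2 = 0.298845
  p = 6/75 = 0.080000; p^2 = 0.080000^2 = 0.006400
  p = 11/75 = 0.146667; p^2 = 0.146667^2 = 0.021511
  p = 10/75 = 0.133333; p^2 = 0.133333^2 = 0.017778
sum(p^2) = 0.008711 + 0.298845 + 0.006400 + 0.021511 + 0.017778 = 0.353245
D = 1 - 0.353245 = 0.646755 ≈ 0.6468

0.6468


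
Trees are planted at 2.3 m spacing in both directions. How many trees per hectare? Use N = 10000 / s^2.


N = 10000 / 2.3^2 = 10000 / 5.29 = 1890.36 ≈ 1890 trees/ha

1890 trees/ha


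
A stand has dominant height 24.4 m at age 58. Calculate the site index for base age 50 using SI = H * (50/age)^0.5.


50/58 = 0.862069
(0.862069)^0.5 = 0.928477
SI = 24.4 * 0.928477 = 22.6548 ≈ 22.7 m

22.7 m


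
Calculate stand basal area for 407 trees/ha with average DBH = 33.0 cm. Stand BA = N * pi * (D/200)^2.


(D/200)^2 = (33.0/200)^2 = 0.165^2 = 0.027225
Individual BA = 3.141593 * 0.027225 = 0.0855299 m^2
Stand BA = 407 * 0.0855299 = 34.8107 ≈ 34.81 m^2/ha

34.81 m^2/ha


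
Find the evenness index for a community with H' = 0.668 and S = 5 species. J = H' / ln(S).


ln(5) = 1.60944
J = H' / ln(S) = 0.668 / 1.60944 = 0.415051 ≈ 0.4151

0.4151


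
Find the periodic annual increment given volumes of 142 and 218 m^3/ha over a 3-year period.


PAI = (V2 - V1) / period = (218 - 142) / 3 = 76 / 3 = 25.3333 ≈ 25.33 m^3/ha/yr

25.33 m^3/ha/yr


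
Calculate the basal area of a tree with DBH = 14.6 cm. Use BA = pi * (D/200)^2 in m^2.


D/200 = 14.6/200 = 0.073 m
(D/200)^2 = 0.073^2 = 0.005329
BA = 3.141593 * 0.005329 = 0.0167415 ≈ 0.0167 m^2

0.0167 m^2


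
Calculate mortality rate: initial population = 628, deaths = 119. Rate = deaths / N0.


Mortality rate = 119 / 628 = 0.189490 ≈ 0.1895

0.1895


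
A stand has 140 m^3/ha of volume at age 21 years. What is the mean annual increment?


MAI = 140 / 21 = 6.6667 ≈ 6.67 m^3/ha/yr

6.67 m^3/ha/yr


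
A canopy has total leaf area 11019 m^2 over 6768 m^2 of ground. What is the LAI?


LAI = 11019 / 6768 = 1.6281 ≈ 1.63

1.63


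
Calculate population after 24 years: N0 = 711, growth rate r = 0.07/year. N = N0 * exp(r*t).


r*t = 0.07 * 24 = 1.68
exp(1.68) = 5.36556
N = 711 * 5.36556 = 3814.91 ≈ 3815

3815


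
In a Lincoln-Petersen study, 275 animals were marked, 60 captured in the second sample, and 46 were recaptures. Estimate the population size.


N = M * C / R = 275 * 60 / 46 = 16500 / 46 = 358.70 ≈ 359

359 individuals


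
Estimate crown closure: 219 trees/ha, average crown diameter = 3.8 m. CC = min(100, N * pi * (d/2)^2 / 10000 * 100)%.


(d/2)^2 = (3.8/2)^2 = 1.9^2 = 3.61
Crown area = 3.141593 * 3.61 = 11.3412 m^2
N * area / 10000 * 100 = 219 * 11.3412 / 10000 * 100 = 24.8372
CC = min(100, 24.8372) = 24.8372 ≈ 24.8%

24.8%


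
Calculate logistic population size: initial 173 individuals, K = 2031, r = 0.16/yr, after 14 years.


(K - N0)/N0 = (2031 - 173)/173 = 1858/173 = 10.7399
r*t = 0.16 * 14 = 2.24; exp(-2.24) = 0.106459
10.7399 * 0.106459 = 1.14336
1 + 1.14336 = 2.14336
N = 2031 / 2.14336 = 947.578 ≈ 948

948


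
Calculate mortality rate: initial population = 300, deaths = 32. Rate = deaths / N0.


Mortality rate = 32 / 300 = 0.106667 ≈ 0.1067

0.1067


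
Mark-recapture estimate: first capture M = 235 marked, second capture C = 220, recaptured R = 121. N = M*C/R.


N = M * C / R = 235 * 220 / 121 = 51700 / 121 = 427.27 ≈ 427

427 individuals


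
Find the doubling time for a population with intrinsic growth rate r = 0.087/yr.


td = ln(2) / 0.087 = 0.693147 / 0.087 = 7.96721 ≈ 8.0 years

8.0 years


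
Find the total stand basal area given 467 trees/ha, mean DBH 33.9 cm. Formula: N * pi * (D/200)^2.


(D/200)^2 = (33.9/200)^2 = 0.1695^2 = 0.02873025
Individual BA = 3.141593 * 0.02873025 = 0.0902588 m^2
Stand BA = 467 * 0.0902588 = 42.1509 ≈ 42.15 m^2/ha

42.15 m^2/ha


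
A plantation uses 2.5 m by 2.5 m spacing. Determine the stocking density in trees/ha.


N = 10000 / 2.5^2 = 10000 / 6.25 = 1600.00 ≈ 1600 trees/ha

1600 trees/ha


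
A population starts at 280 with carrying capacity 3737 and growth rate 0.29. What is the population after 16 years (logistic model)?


(K - N0)/N0 = (3737 - 280)/280 = 3457/280 = 12.3464
r*t = 0.29 * 16 = 4.64; exp(-4.64) = 0.00965770
12.3464 * 0.00965770 = 0.119238
1 + 0.119238 = 1.11924
N = 3737 / 1.11924 = 3338.87 ≈ 3339

3339


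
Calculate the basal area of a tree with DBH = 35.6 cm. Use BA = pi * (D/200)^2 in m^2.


D/200 = 35.6/200 = 0.178 m
(D/200)^2 = 0.178^2 = 0.031684
BA = 3.141593 * 0.031684 = 0.0995382 ≈ 0.0995 m^2

0.0995 m^2


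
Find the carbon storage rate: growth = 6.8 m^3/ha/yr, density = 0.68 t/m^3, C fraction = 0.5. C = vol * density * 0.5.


C = 6.8 * 0.68 * 0.5 = 2.312 ≈ 2.31 t C/ha/yr

2.31 t C/ha/yr


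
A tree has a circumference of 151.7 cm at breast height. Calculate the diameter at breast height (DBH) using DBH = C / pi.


DBH = C / pi = 151.7 / 3.141593 = 48.2876 ≈ 48.29 cm

48.29 cm


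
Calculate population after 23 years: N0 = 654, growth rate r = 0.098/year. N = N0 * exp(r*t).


r*t = 0.098 * 23 = 2.254
exp(2.254) = 9.52576
N = 654 * 9.52576 = 6229.85 ≈ 6230

6230


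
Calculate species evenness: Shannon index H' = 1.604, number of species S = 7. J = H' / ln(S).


ln(7) = 1.94591
J = H' / ln(S) = 1.604 / 1.94591 = 0.824293 ≈ 0.8243

0.8243


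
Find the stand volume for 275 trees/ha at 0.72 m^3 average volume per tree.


V_stand = 275 * 0.72 = 198.0 m^3/ha

198.0 m^3/ha


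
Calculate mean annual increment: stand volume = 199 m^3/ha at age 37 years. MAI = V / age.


MAI = 199 / 37 = 5.3784 ≈ 5.38 m^3/ha/yr

5.38 m^3/ha/yr


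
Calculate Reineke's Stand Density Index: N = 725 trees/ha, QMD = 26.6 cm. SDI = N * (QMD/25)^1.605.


QMD/25 = 26.6/25 = 1.064
(1.064)^1.605 = exp(1.605 * ln(1.064)) = exp(1.605 * 0.0620354) = exp(0.0995668) = 1.10469
SDI = 725 * 1.10469 = 800.900 ≈ 801

801


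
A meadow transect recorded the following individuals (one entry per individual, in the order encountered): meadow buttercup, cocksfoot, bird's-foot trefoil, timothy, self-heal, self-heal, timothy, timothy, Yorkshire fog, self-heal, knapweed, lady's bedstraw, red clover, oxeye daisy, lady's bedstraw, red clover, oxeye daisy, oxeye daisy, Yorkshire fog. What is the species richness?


Total individuals logged = 19
Distinct species (count of individuals): meadow buttercup (1), cocksfoot (1), bird's-foot trefoil (1), timothy (3), self-heal (3), Yorkshire fog (2), knapweed (1), lady's bedstraw (2), red clover (2), oxeye daisy (3)
Species richness = number of distinct species = 10

10


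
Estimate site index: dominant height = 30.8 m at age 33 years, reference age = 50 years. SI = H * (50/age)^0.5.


50/33 = 1.51515
(1.51515)^0.5 = 1.23091
SI = 30.8 * 1.23091 = 37.9120 ≈ 37.9 m

37.9 m
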